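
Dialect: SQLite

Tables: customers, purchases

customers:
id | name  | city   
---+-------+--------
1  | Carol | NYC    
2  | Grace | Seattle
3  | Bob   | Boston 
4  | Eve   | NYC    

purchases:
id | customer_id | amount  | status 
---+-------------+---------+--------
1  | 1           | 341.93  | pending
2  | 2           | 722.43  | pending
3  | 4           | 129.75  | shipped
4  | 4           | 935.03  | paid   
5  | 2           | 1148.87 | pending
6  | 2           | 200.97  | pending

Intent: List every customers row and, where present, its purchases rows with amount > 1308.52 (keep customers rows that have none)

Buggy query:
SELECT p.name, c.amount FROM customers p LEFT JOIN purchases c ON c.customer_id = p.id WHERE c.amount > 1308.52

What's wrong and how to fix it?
Bug: A WHERE condition on the right-hand table after LEFT JOIN drops unmatched parents

Fix: Put 'c.amount > 1308.52' in the JOIN's ON clause instead of WHERE

Corrected query:
SELECT p.name, c.amount FROM customers p LEFT JOIN purchases c ON c.customer_id = p.id AND c.amount > 1308.52

Result:
name  | amount
------+-------
Carol | NULL  
Grace | NULL  
Bob   | NULL  
Eve   | NULL  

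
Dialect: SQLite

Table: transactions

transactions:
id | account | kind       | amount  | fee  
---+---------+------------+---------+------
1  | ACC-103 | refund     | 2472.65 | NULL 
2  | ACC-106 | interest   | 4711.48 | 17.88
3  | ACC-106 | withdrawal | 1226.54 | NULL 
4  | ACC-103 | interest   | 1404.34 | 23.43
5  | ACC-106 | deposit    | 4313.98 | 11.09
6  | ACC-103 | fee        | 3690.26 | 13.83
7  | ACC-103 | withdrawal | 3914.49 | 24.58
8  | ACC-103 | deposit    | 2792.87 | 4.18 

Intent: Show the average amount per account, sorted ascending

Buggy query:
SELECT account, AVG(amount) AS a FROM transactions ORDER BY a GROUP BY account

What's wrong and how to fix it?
Bug: ORDER BY appears before GROUP BY; SQL clause order requires GROUP BY first

Fix: Move ORDER BY to the end, after GROUP BY

Corrected query:
SELECT account, AVG(amount) AS a FROM transactions GROUP BY account ORDER BY a

Result:
account | a          
--------+------------
ACC-103 | 2854.922   
ACC-106 | 3417.333333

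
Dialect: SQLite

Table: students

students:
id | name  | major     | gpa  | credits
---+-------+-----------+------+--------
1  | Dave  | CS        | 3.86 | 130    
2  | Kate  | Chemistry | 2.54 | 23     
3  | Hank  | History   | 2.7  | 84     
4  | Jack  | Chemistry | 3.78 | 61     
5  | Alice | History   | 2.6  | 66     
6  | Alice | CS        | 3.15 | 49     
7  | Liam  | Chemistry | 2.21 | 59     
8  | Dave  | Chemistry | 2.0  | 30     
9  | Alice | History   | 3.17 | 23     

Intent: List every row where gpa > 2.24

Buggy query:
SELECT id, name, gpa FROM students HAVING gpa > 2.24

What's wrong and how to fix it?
Bug: This is a non-aggregate query (no GROUP BY, no aggregates), so in SQLite the HAVING clause is invalid here; a row-level condition belongs in WHERE

Fix: Use WHERE for row-level filtering

Corrected query:
SELECT id, name, gpa FROM students WHERE gpa > 2.24

Result:
id | name  | gpa 
---+-------+-----
1  | Dave  | 3.86
2  | Kate  | 2.54
3  | Hank  | 2.7 
4  | Jack  | 3.78
5  | Alice | 2.6 
6  | Alice | 3.15
9  | Alice | 3.17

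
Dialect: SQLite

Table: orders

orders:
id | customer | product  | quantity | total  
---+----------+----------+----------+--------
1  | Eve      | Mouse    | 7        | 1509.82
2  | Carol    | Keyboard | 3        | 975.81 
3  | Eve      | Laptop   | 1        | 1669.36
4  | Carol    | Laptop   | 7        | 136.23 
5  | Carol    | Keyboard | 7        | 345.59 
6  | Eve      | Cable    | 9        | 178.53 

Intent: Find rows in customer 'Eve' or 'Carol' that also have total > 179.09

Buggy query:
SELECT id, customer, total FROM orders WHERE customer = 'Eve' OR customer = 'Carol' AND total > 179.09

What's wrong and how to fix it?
Bug: AND binds tighter than OR, so this parses as customer = 'Eve' OR (customer = 'Carol' AND total > 179.09)

Fix: Add parentheses around the OR so the AND applies to both alternatives

Corrected query:
SELECT id, customer, total FROM orders WHERE (customer = 'Eve' OR customer = 'Carol') AND total > 179.09

Result:
id | customer | total  
---+----------+--------
1  | Eve      | 1509.82
2  | Carol    | 975.81 
3  | Eve      | 1669.36
5  | Carol    | 345.59 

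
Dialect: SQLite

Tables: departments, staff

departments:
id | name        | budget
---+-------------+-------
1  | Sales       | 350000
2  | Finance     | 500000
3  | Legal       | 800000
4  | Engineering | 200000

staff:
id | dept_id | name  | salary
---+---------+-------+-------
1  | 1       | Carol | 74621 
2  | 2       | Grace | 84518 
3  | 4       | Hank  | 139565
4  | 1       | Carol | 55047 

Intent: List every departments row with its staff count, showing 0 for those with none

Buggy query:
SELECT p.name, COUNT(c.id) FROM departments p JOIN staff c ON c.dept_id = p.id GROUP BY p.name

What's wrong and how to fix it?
Bug: An inner join excludes parents with zero children

Fix: Switch to LEFT JOIN to retain unmatched parent rows

Corrected query:
SELECT p.name, COUNT(c.id) FROM departments p LEFT JOIN staff c ON c.dept_id = p.id GROUP BY p.name

Result:
name        | COUNT(c.id)
------------+------------
Engineering | 1          
Finance     | 1          
Legal       | 0          
Sales       | 2          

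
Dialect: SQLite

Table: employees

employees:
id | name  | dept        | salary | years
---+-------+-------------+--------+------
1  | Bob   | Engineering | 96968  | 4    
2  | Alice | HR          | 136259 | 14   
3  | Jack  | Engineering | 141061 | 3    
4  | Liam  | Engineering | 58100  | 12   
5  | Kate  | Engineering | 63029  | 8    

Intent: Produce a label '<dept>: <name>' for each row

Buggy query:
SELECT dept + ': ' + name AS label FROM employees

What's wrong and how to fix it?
Bug: SQLite uses || for string concatenation; + coerces text to numbers (yielding 0)

Fix: Replace + with || to concatenate text

Corrected query:
SELECT dept || ': ' || name AS label FROM employees

Result:
label            
-----------------
Engineering: Bob 
HR: Alice        
Engineering: Jack
Engineering: Liam
Engineering: Kate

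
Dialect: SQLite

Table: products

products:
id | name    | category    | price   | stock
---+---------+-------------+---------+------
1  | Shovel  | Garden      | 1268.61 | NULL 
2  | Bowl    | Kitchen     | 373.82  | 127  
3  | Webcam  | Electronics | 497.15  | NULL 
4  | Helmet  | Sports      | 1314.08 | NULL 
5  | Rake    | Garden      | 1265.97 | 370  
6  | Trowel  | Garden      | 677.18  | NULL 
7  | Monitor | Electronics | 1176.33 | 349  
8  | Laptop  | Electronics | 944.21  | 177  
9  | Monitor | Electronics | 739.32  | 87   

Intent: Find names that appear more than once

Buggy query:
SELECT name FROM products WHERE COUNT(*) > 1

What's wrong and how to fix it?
Bug: WHERE can't reference COUNT(*); aggregates are computed after WHERE

Fix: GROUP BY name, then filter groups with HAVING COUNT(*) > 1

Corrected query:
SELECT name FROM products GROUP BY name HAVING COUNT(*) > 1

Result:
name   
-------
Monitor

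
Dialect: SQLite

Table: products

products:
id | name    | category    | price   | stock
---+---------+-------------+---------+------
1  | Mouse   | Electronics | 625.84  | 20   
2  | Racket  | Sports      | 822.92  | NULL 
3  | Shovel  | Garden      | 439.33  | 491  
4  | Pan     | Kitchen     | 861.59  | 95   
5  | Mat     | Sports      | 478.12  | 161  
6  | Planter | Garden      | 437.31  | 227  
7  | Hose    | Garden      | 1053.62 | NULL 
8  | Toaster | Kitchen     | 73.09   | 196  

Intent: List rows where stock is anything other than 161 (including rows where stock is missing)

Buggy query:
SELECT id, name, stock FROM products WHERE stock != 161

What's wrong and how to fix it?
Bug: Inequality against NULL is unknown, not true; rows with NULL are dropped

Fix: Handle NULL separately with IS NULL alongside the inequality

Corrected query:
SELECT id, name, stock FROM products WHERE stock != 161 OR stock IS NULL

Result:
id | name    | stock
---+---------+------
1  | Mouse   | 20   
2  | Racket  | NULL 
3  | Shovel  | 491  
4  | Pan     | 95   
6  | Planter | 227  
7  | Hose    | NULL 
8  | Toaster | 196  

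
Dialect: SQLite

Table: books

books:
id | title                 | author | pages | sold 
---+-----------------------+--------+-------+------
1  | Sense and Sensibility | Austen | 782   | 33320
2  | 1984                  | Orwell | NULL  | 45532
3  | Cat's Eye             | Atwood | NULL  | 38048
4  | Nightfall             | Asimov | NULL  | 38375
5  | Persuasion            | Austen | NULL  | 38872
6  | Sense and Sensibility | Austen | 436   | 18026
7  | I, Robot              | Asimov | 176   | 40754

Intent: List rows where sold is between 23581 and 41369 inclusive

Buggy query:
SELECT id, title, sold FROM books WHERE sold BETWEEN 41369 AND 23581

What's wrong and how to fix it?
Bug: BETWEEN expects the lower bound first; with 41369 AND 23581 the range is empty

Fix: Write BETWEEN 23581 AND 41369

Corrected query:
SELECT id, title, sold FROM books WHERE sold BETWEEN 23581 AND 41369

Result:
id | title                 | sold 
---+-----------------------+------
1  | Sense and Sensibility | 33320
3  | Cat's Eye             | 38048
4  | Nightfall             | 38375
5  | Persuasion            | 38872
7  | I, Robot              | 40754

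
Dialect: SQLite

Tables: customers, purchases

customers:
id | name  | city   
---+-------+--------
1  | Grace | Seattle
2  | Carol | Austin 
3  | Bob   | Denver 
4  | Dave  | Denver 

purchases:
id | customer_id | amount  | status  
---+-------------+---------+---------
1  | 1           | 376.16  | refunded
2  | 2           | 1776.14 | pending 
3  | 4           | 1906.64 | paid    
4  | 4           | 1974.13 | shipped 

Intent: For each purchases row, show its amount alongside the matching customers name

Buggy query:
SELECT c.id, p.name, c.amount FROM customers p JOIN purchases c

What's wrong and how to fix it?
Bug: JOIN with no ON clause produces a cartesian product; every purchases row pairs with every customers row

Fix: Add ON c.customer_id = p.id to the JOIN

Corrected query:
SELECT c.id, p.name, c.amount FROM customers p JOIN purchases c ON c.customer_id = p.id

Result:
id | name  | amount 
---+-------+--------
1  | Grace | 376.16 
2  | Carol | 1776.14
3  | Dave  | 1906.64
4  | Dave  | 1974.13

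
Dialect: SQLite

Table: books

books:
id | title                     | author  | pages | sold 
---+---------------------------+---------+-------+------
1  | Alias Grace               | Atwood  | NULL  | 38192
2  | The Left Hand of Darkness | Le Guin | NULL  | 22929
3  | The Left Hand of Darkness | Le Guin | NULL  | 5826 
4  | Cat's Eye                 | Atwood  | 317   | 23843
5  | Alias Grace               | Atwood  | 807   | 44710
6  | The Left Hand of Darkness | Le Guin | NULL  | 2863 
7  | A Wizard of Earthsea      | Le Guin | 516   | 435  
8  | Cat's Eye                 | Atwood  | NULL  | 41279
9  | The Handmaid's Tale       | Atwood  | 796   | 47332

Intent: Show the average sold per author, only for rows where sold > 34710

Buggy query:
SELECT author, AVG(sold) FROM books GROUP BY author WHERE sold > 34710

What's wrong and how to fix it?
Bug: WHERE cannot follow GROUP BY

Fix: Place WHERE between FROM and GROUP BY

Corrected query:
SELECT author, AVG(sold) FROM books WHERE sold > 34710 GROUP BY author

Result:
author | AVG(sold)
-------+----------
Atwood | 42878.25 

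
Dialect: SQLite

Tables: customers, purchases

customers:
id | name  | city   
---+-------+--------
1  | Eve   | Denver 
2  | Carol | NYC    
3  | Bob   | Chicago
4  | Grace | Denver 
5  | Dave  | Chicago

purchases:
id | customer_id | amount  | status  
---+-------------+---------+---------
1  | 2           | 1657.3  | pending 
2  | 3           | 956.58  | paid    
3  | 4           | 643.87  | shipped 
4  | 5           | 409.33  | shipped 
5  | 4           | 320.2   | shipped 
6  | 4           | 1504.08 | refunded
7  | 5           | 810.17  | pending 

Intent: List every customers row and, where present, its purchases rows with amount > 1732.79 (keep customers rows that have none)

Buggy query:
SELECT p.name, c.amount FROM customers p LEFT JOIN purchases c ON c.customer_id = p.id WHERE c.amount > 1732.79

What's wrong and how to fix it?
Bug: Filtering c.amount in WHERE discards the NULL rows produced by LEFT JOIN, turning it into an inner join

Fix: Move the right-table condition into the ON clause so unmatched parents are kept

Corrected query:
SELECT p.name, c.amount FROM customers p LEFT JOIN purchases c ON c.customer_id = p.id AND c.amount > 1732.79

Result:
name  | amount
------+-------
Eve   | NULL  
Carol | NULL  
Bob   | NULL  
Grace | NULL  
Dave  | NULL  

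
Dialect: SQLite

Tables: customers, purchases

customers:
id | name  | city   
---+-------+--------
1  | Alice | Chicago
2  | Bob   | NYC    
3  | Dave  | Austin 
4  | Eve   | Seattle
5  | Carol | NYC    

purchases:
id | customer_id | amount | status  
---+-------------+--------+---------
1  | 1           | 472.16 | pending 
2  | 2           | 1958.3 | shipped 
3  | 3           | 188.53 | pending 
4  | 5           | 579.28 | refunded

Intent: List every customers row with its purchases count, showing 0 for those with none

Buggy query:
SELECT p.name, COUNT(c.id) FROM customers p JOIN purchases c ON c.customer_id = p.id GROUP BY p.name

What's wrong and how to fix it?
Bug: INNER JOIN drops customers rows that have no matching purchases rows

Fix: Use LEFT JOIN so parents without children still appear (COUNT(c.id) gives 0)

Corrected query:
SELECT p.name, COUNT(c.id) FROM customers p LEFT JOIN purchases c ON c.customer_id = p.id GROUP BY p.name

Result:
name  | COUNT(c.id)
------+------------
Alice | 1          
Bob   | 1          
Carol | 1          
Dave  | 1          
Eve   | 0          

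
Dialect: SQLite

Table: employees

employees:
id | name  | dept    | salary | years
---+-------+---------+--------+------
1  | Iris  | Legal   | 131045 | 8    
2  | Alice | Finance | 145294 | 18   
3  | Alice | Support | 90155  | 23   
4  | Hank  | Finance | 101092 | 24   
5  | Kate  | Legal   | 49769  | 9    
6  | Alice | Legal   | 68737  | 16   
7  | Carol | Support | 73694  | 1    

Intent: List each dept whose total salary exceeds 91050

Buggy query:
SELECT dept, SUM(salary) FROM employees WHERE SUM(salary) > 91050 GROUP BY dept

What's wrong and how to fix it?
Bug: Aggregate functions cannot appear in a WHERE clause

Fix: Move the aggregate condition to a HAVING clause

Corrected query:
SELECT dept, SUM(salary) FROM employees GROUP BY dept HAVING SUM(salary) > 91050

Result:
dept    | SUM(salary)
--------+------------
Finance | 246386     
Legal   | 249551     
Support | 163849     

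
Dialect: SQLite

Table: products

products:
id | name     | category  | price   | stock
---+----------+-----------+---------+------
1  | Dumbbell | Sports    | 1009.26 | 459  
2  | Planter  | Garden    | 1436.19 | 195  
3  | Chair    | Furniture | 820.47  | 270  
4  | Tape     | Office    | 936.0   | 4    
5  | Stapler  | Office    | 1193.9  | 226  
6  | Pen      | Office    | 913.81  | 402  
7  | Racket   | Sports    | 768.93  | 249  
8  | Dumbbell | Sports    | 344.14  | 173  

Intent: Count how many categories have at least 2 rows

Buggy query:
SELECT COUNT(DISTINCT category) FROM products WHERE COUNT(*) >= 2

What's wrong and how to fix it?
Bug: COUNT(*) cannot appear in WHERE; the per-group count doesn't exist yet

Fix: Use a subquery that GROUPs and filters with HAVING, then count its rows

Corrected query:
SELECT COUNT(*) FROM (SELECT category FROM products GROUP BY category HAVING COUNT(*) >= 2)

Result:
COUNT(*)
--------
2       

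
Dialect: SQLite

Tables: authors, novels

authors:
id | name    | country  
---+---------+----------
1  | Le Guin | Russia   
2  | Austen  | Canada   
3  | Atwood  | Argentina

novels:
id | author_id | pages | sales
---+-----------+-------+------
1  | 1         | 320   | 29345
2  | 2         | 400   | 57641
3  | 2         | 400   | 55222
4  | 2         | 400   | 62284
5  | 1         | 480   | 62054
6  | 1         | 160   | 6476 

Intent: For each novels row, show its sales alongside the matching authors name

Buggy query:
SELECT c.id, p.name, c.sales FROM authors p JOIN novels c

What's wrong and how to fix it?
Bug: JOIN with no ON clause produces a cartesian product; every novels row pairs with every authors row

Fix: Add ON c.author_id = p.id to the JOIN

Corrected query:
SELECT c.id, p.name, c.sales FROM authors p JOIN novels c ON c.author_id = p.id

Result:
id | name    | sales
---+---------+------
1  | Le Guin | 29345
2  | Austen  | 57641
3  | Austen  | 55222
4  | Austen  | 62284
5  | Le Guin | 62054
6  | Le Guin | 6476 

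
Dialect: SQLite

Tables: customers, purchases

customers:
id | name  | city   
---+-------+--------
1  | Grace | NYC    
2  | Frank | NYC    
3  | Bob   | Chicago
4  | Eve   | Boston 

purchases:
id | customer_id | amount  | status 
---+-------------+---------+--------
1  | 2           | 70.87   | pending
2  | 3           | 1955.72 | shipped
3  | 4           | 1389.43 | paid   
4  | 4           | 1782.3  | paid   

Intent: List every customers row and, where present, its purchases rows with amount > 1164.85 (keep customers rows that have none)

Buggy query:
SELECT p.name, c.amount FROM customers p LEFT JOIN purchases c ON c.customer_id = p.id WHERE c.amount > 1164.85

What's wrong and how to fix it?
Bug: Filtering c.amount in WHERE discards the NULL rows produced by LEFT JOIN, turning it into an inner join

Fix: Move the right-table condition into the ON clause so unmatched parents are kept

Corrected query:
SELECT p.name, c.amount FROM customers p LEFT JOIN purchases c ON c.customer_id = p.id AND c.amount > 1164.85

Result:
name  | amount 
------+--------
Grace | NULL   
Frank | NULL   
Bob   | 1955.72
Eve   | 1389.43
Eve   | 1782.3 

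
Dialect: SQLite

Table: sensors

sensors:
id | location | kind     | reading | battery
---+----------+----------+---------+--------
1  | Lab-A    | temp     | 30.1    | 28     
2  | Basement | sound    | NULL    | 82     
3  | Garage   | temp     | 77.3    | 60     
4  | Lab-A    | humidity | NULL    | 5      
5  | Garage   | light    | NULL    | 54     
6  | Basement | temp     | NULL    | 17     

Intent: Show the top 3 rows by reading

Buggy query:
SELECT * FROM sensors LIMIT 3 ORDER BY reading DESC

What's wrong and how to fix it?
Bug: ORDER BY cannot follow LIMIT; LIMIT is the final clause

Fix: Swap the clauses: ORDER BY first, then LIMIT

Corrected query:
SELECT * FROM sensors ORDER BY reading DESC LIMIT 3

Result:
id | location | kind  | reading | battery
---+----------+-------+---------+--------
3  | Garage   | temp  | 77.3    | 60     
1  | Lab-A    | temp  | 30.1    | 28     
2  | Basement | sound | NULL    | 82     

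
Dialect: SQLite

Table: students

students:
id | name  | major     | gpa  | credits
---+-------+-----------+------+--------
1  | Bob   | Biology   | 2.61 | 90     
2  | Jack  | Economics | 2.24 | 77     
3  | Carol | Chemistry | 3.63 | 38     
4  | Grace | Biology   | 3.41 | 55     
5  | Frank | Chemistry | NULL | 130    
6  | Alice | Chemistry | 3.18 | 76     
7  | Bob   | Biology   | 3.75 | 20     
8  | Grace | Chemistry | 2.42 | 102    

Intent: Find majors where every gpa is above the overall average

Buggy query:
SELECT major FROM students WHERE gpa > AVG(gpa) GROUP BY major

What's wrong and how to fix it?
Bug: AVG() is an aggregate; it can't sit directly in WHERE

Fix: Use a subquery for AVG and a HAVING MIN(...) filter so the condition holds for every row in the group

Corrected query:
SELECT major FROM students GROUP BY major HAVING MIN(gpa) > (SELECT AVG(gpa) FROM students)

Result:
(no rows)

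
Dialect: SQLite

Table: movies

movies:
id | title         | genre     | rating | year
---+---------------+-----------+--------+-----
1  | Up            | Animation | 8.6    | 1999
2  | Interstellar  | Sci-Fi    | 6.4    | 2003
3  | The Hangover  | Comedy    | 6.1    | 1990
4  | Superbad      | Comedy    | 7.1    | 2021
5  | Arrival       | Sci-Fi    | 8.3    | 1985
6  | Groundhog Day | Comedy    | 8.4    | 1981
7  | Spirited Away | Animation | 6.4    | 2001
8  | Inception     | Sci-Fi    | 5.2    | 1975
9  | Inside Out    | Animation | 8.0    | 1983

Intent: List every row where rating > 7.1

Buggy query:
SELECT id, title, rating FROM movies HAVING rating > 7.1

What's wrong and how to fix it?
Bug: This is a non-aggregate query (no GROUP BY, no aggregates), so in SQLite the HAVING clause is invalid here; a row-level condition belongs in WHERE

Fix: Use WHERE for row-level filtering

Corrected query:
SELECT id, title, rating FROM movies WHERE rating > 7.1

Result:
id | title         | rating
---+---------------+-------
1  | Up            | 8.6   
5  | Arrival       | 8.3   
6  | Groundhog Day | 8.4   
9  | Inside Out    | 8     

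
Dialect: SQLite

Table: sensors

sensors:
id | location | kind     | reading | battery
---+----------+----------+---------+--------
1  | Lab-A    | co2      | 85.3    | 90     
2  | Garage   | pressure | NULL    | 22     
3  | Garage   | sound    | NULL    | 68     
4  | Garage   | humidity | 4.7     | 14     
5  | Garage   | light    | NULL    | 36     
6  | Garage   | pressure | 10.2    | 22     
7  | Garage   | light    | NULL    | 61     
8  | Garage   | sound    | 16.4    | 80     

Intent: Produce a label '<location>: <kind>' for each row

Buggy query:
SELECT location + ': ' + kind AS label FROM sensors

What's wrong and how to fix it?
Bug: '+' is numeric addition; on text columns SQLite converts them to 0 instead of concatenating

Fix: Use the || operator for string concatenation

Corrected query:
SELECT location || ': ' || kind AS label FROM sensors

Result:
label           
----------------
Lab-A: co2      
Garage: pressure
Garage: sound   
Garage: humidity
Garage: light   
Garage: pressure
Garage: light   
Garage: sound   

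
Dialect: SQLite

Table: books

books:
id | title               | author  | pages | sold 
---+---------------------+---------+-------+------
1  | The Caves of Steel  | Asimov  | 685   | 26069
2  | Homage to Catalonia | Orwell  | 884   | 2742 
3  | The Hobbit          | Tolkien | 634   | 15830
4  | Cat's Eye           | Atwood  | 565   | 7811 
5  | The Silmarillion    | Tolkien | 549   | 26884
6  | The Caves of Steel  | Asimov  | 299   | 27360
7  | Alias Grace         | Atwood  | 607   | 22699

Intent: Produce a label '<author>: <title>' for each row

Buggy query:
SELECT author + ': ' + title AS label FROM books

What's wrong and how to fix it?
Bug: SQLite uses || for string concatenation; + coerces text to numbers (yielding 0)

Fix: Use the || operator for string concatenation

Corrected query:
SELECT author || ': ' || title AS label FROM books

Result:
label                      
---------------------------
Asimov: The Caves of Steel 
Orwell: Homage to Catalonia
Tolkien: The Hobbit        
Atwood: Cat's Eye          
Tolkien: The Silmarillion  
Asimov: The Caves of Steel 
Atwood: Alias Grace        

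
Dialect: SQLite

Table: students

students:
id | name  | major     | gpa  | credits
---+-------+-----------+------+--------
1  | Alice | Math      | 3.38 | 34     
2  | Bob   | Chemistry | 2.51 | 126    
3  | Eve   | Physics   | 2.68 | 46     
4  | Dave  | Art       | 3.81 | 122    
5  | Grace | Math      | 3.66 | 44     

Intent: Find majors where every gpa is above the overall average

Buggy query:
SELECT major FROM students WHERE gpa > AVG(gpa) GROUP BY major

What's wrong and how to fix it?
Bug: AVG() is an aggregate; it can't sit directly in WHERE

Fix: Compute the overall average in a scalar subquery and compare each group's MIN against it in HAVING

Corrected query:
SELECT major FROM students GROUP BY major HAVING MIN(gpa) > (SELECT AVG(gpa) FROM students)

Result:
major
-----
Art  
Math 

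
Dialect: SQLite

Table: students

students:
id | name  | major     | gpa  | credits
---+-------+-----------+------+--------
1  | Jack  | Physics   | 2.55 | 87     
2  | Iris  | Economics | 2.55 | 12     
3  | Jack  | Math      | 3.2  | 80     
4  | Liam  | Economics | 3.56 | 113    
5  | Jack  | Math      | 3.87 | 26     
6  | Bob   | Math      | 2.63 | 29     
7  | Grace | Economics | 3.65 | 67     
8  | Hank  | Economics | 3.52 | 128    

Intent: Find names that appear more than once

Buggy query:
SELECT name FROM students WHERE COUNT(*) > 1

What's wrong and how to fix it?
Bug: COUNT(*) is an aggregate and cannot be used in WHERE

Fix: Group first, then use HAVING for the count condition

Corrected query:
SELECT name FROM students GROUP BY name HAVING COUNT(*) > 1

Result:
name
----
Jack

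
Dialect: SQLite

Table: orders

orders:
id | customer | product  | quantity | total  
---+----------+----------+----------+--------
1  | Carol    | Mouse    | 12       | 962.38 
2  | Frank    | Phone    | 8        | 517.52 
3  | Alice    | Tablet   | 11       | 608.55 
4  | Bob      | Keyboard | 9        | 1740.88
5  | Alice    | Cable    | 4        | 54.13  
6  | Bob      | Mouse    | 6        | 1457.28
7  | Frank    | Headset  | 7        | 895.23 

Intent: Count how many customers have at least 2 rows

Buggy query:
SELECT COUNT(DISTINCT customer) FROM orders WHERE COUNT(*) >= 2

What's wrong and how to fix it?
Bug: WHERE filters individual rows, not groups, so a group-level COUNT is invalid there

Fix: Use a subquery that GROUPs and filters with HAVING, then count its rows

Corrected query:
SELECT COUNT(*) FROM (SELECT customer FROM orders GROUP BY customer HAVING COUNT(*) >= 2)

Result:
COUNT(*)
--------
3       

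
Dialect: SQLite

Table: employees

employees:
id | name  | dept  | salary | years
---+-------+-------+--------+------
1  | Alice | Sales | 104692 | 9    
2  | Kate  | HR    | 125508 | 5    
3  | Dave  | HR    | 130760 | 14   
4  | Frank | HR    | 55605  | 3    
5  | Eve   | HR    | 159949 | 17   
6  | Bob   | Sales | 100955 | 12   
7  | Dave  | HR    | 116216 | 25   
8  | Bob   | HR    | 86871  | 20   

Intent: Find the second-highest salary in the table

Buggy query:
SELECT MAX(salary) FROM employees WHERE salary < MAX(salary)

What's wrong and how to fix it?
Bug: The inner MAX is an aggregate inside WHERE, which is not allowed

Fix: Compute the overall MAX in a subquery, then take MAX of rows below it

Corrected query:
SELECT MAX(salary) FROM employees WHERE salary < (SELECT MAX(salary) FROM employees)

Result:
MAX(salary)
-----------
130760     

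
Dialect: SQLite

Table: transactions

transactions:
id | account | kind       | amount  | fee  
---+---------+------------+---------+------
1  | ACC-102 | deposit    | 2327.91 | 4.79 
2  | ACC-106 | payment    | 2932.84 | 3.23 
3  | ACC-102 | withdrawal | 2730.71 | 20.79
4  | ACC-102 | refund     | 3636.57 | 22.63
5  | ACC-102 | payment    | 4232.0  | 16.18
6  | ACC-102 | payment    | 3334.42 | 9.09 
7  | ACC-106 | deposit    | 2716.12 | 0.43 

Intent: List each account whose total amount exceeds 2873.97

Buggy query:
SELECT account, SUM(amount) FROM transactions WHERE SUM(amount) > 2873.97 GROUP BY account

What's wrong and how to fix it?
Bug: Aggregate functions cannot appear in a WHERE clause

Fix: Move the aggregate condition to a HAVING clause

Corrected query:
SELECT account, SUM(amount) FROM transactions GROUP BY account HAVING SUM(amount) > 2873.97

Result:
account | SUM(amount)
--------+------------
ACC-102 | 16261.61   
ACC-106 | 5648.96    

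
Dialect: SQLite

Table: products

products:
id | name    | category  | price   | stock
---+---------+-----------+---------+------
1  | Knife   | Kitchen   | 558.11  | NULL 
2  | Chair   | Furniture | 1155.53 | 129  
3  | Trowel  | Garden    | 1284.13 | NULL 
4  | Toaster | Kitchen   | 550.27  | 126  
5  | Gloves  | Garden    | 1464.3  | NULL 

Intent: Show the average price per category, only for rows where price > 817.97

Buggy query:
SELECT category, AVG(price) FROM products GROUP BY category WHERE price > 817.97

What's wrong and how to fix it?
Bug: Row-level WHERE must come before GROUP BY in the clause order

Fix: Move the WHERE clause before GROUP BY

Corrected query:
SELECT category, AVG(price) FROM products WHERE price > 817.97 GROUP BY category

Result:
category  | AVG(price)
----------+-----------
Furniture | 1155.53   
Garden    | 1374.215  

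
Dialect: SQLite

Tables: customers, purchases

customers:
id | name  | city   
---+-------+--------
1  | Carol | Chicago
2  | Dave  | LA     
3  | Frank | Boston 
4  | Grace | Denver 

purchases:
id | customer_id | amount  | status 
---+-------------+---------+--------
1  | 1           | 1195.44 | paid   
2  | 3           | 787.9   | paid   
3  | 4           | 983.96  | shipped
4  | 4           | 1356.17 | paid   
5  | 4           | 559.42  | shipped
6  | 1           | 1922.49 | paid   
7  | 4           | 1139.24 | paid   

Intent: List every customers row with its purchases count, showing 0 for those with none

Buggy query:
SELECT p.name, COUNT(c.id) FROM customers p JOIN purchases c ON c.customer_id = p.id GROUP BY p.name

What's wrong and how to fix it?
Bug: An inner join excludes parents with zero children

Fix: Use LEFT JOIN so parents without children still appear (COUNT(c.id) gives 0)

Corrected query:
SELECT p.name, COUNT(c.id) FROM customers p LEFT JOIN purchases c ON c.customer_id = p.id GROUP BY p.name

Result:
name  | COUNT(c.id)
------+------------
Carol | 2          
Dave  | 0          
Frank | 1          
Grace | 4          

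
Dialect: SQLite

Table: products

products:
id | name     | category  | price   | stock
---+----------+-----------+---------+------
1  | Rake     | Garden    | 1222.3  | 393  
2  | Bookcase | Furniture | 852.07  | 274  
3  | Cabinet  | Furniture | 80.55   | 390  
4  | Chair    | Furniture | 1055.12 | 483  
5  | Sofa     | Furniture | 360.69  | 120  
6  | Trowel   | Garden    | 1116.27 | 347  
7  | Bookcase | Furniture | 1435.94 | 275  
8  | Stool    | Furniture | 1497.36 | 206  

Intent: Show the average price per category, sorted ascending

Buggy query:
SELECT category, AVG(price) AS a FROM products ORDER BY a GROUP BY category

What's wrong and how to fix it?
Bug: ORDER BY appears before GROUP BY; SQL clause order requires GROUP BY first

Fix: Move ORDER BY to the end, after GROUP BY

Corrected query:
SELECT category, AVG(price) AS a FROM products GROUP BY category ORDER BY a

Result:
category  | a         
----------+-----------
Furniture | 880.288333
Garden    | 1169.285  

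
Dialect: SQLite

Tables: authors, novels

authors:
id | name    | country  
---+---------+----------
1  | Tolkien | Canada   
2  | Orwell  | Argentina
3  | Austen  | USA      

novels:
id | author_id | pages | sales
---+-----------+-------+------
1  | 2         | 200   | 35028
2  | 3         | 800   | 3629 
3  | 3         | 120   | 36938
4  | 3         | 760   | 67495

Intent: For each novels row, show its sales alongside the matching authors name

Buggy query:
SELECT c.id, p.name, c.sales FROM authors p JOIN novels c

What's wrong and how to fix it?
Bug: JOIN with no ON clause produces a cartesian product; every novels row pairs with every authors row

Fix: Add ON c.author_id = p.id to the JOIN

Corrected query:
SELECT c.id, p.name, c.sales FROM authors p JOIN novels c ON c.author_id = p.id

Result:
id | name   | sales
---+--------+------
1  | Orwell | 35028
2  | Austen | 3629 
3  | Austen | 36938
4  | Austen | 67495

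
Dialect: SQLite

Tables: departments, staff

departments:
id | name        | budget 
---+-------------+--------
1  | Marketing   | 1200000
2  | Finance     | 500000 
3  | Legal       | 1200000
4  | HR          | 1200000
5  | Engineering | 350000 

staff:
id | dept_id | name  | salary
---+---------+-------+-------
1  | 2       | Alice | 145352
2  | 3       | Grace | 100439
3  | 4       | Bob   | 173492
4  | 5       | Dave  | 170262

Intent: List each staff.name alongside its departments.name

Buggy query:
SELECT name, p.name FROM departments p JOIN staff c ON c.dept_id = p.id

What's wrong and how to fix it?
Bug: 'name' exists in both joined tables, so the database can't tell which one is meant

Fix: Qualify the column with its table alias (c.name)

Corrected query:
SELECT c.name, p.name FROM departments p JOIN staff c ON c.dept_id = p.id

Result:
name  | name       
------+------------
Alice | Finance    
Grace | Legal      
Bob   | HR         
Dave  | Engineering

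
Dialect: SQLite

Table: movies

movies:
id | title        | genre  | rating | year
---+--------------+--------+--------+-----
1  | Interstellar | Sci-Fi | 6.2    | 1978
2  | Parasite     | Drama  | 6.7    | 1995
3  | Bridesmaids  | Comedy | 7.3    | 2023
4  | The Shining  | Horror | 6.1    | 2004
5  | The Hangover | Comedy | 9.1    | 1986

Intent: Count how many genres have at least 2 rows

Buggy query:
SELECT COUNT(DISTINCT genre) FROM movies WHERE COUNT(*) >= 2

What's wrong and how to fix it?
Bug: WHERE filters individual rows, not groups, so a group-level COUNT is invalid there

Fix: Use a subquery that GROUPs and filters with HAVING, then count its rows

Corrected query:
SELECT COUNT(*) FROM (SELECT genre FROM movies GROUP BY genre HAVING COUNT(*) >= 2)

Result:
COUNT(*)
--------
1       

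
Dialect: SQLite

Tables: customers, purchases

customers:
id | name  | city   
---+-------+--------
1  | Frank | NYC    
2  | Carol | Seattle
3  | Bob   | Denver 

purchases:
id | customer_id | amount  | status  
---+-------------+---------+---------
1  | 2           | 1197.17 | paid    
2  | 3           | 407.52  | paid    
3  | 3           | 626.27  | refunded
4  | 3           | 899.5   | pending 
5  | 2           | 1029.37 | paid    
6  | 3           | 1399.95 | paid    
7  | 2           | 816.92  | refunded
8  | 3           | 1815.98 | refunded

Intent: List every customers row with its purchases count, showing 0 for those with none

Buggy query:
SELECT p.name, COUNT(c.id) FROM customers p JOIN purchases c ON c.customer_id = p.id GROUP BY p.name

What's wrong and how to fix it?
Bug: An inner join excludes parents with zero children

Fix: Use LEFT JOIN so parents without children still appear (COUNT(c.id) gives 0)

Corrected query:
SELECT p.name, COUNT(c.id) FROM customers p LEFT JOIN purchases c ON c.customer_id = p.id GROUP BY p.name

Result:
name  | COUNT(c.id)
------+------------
Bob   | 5          
Carol | 3          
Frank | 0          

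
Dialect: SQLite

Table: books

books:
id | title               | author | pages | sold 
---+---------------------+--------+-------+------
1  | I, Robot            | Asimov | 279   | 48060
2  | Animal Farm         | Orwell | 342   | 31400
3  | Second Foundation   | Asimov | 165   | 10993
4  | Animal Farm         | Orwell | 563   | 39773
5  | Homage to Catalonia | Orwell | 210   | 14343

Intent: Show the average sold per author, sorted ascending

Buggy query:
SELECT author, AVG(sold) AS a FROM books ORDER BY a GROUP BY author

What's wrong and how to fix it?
Bug: ORDER BY appears before GROUP BY; SQL clause order requires GROUP BY first

Fix: Move ORDER BY to the end, after GROUP BY

Corrected query:
SELECT author, AVG(sold) AS a FROM books GROUP BY author ORDER BY a

Result:
author | a           
-------+-------------
Orwell | 28505.333333
Asimov | 29526.5     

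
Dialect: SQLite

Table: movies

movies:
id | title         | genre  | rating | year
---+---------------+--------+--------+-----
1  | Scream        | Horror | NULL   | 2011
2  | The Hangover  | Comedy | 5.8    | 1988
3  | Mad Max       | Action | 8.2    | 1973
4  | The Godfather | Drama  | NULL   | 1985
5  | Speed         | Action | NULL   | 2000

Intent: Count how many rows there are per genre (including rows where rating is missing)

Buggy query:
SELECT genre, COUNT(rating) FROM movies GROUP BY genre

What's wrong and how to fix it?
Bug: COUNT(rating) skips NULLs, so groups with missing rating are undercounted

Fix: Use COUNT(*) to count all rows regardless of NULL

Corrected query:
SELECT genre, COUNT(*) FROM movies GROUP BY genre

Result:
genre  | COUNT(*)
-------+---------
Action | 2       
Comedy | 1       
Drama  | 1       
Horror | 1       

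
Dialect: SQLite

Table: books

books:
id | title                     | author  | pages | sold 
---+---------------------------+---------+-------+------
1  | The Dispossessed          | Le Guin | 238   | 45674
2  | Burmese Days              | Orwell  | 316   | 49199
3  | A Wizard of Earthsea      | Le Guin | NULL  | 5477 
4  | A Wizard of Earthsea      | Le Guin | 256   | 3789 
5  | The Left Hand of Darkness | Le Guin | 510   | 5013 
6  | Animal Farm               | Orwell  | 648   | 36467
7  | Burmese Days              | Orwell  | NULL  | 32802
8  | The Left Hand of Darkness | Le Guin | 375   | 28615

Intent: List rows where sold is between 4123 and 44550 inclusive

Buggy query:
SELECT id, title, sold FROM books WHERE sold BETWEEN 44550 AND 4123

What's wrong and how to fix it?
Bug: BETWEEN expects the lower bound first; with 44550 AND 4123 the range is empty

Fix: Write BETWEEN 4123 AND 44550

Corrected query:
SELECT id, title, sold FROM books WHERE sold BETWEEN 4123 AND 44550

Result:
id | title                     | sold 
---+---------------------------+------
3  | A Wizard of Earthsea      | 5477 
5  | The Left Hand of Darkness | 5013 
6  | Animal Farm               | 36467
7  | Burmese Days              | 32802
8  | The Left Hand of Darkness | 28615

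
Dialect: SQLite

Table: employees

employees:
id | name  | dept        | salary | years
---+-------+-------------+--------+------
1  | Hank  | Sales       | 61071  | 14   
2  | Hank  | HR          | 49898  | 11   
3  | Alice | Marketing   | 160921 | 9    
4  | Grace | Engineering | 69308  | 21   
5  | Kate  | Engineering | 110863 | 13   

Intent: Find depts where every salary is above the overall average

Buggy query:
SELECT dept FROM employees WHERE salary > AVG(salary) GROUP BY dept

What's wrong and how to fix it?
Bug: WHERE evaluates per row before aggregation, so AVG() is unavailable

Fix: Compute the overall average in a scalar subquery and compare each group's MIN against it in HAVING

Corrected query:
SELECT dept FROM employees GROUP BY dept HAVING MIN(salary) > (SELECT AVG(salary) FROM employees)

Result:
dept     
---------
Marketing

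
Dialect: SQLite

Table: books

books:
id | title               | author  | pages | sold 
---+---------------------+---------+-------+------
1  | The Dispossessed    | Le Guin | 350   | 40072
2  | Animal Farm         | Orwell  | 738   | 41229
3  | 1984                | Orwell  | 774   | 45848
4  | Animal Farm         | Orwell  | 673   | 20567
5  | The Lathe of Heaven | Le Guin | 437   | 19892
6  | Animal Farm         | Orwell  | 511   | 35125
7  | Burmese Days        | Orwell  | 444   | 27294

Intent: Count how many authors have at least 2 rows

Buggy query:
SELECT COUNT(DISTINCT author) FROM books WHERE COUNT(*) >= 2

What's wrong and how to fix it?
Bug: WHERE filters individual rows, not groups, so a group-level COUNT is invalid there

Fix: Group first with HAVING COUNT(*) >= 2, then COUNT the resulting groups

Corrected query:
SELECT COUNT(*) FROM (SELECT author FROM books GROUP BY author HAVING COUNT(*) >= 2)

Result:
COUNT(*)
--------
2       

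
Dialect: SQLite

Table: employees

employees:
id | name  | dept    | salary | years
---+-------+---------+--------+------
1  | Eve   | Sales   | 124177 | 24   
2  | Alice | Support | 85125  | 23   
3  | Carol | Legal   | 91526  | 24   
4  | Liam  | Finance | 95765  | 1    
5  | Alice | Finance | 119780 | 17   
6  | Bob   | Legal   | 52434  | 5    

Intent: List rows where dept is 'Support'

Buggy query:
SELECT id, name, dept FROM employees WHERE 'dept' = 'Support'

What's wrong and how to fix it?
Bug: 'dept' in single quotes is a string literal, not the column; the comparison is literal-vs-literal and never true

Fix: Remove the quotes around the column name (or use double quotes for an identifier)

Corrected query:
SELECT id, name, dept FROM employees WHERE dept = 'Support'

Result:
id | name  | dept   
---+-------+--------
2  | Alice | Support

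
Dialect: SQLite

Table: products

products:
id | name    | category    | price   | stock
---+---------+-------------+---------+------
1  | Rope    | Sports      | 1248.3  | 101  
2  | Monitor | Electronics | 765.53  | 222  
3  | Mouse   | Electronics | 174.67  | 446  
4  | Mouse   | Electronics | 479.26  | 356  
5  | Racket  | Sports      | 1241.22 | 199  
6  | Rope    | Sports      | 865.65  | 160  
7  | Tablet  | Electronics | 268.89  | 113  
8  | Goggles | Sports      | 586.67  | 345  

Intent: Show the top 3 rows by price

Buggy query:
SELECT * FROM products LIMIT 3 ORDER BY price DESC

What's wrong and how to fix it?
Bug: LIMIT must come after ORDER BY

Fix: Sort with ORDER BY, then apply LIMIT

Corrected query:
SELECT * FROM products ORDER BY price DESC LIMIT 3

Result:
id | name   | category | price   | stock
---+--------+----------+---------+------
1  | Rope   | Sports   | 1248.3  | 101  
5  | Racket | Sports   | 1241.22 | 199  
6  | Rope   | Sports   | 865.65  | 160  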